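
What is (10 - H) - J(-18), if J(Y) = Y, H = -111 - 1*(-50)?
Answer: 89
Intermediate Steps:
H = -61 (H = -111 + 50 = -61)
(10 - H) - J(-18) = (10 - 1*(-61)) - 1*(-18) = (10 + 61) + 18 = 71 + 18 = 89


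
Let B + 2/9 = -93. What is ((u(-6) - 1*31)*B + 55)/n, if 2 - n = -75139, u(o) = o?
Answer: 31538/676269 ≈ 0.046635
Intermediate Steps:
B = -839/9 (B = -2/9 - 93 = -839/9 ≈ -93.222)
n = 75141 (n = 2 - 1*(-75139) = 2 + 75139 = 75141)
((u(-6) - 1*31)*B + 55)/n = ((-6 - 1*31)*(-839/9) + 55)/75141 = ((-6 - 31)*(-839/9) + 55)*(1/75141) = (-37*(-839/9) + 55)*(1/75141) = (31043/9 + 55)*(1/75141) = (31538/9)*(1/75141) = 31538/676269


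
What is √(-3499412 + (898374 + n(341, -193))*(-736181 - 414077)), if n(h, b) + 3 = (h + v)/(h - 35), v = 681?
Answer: 2*I*√671946092489594/51 ≈ 1.0165e+6*I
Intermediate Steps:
n(h, b) = -3 + (681 + h)/(-35 + h) (n(h, b) = -3 + (h + 681)/(h - 35) = -3 + (681 + h)/(-35 + h))
√(-3499412 + (898374 + n(341, -193))*(-736181 - 414077)) = √(-3499412 + (898374 + 2*(393 - 1*341)/(-35 + 341))*(-736181 - 414077)) = √(-3499412 + (898374 + 2*(393 - 341)/306)*(-1150258)) = √(-3499412 + (898374 + 2*(1/306)*52)*(-1150258)) = √(-3499412 + (898374 + 52/153)*(-1150258)) = √(-3499412 + (137451274/153)*(-1150258)) = √(-3499412 - 158104427528692/153) = √(-158104962938728/153) = 2*I*√671946092489594/51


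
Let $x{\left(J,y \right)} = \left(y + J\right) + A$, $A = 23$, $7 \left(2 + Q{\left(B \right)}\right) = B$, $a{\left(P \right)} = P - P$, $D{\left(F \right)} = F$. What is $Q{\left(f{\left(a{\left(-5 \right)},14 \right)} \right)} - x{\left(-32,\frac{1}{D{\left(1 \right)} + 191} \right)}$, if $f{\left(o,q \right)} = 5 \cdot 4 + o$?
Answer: $\frac{13241}{1344} \approx 9.8519$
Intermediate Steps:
$a{\left(P \right)} = 0$
$f{\left(o,q \right)} = 20 + o$
$Q{\left(B \right)} = -2 + \frac{B}{7}$
$x{\left(J,y \right)} = 23 + J + y$ ($x{\left(J,y \right)} = \left(y + J\right) + 23 = \left(J + y\right) + 23 = 23 + J + y$)
$Q{\left(f{\left(a{\left(-5 \right)},14 \right)} \right)} - x{\left(-32,\frac{1}{D{\left(1 \right)} + 191} \right)} = \left(-2 + \frac{20 + 0}{7}\right) - \left(23 - 32 + \frac{1}{1 + 191}\right) = \left(-2 + \frac{1}{7} \cdot 20\right) - \left(23 - 32 + \frac{1}{192}\right) = \left(-2 + \frac{20}{7}\right) - \left(23 - 32 + \frac{1}{192}\right) = \frac{6}{7} - - \frac{1727}{192} = \frac{6}{7} + \frac{1727}{192} = \frac{13241}{1344}$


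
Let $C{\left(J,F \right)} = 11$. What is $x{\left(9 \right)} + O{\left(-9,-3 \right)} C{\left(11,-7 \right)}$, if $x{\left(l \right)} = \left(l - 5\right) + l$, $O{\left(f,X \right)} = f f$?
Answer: $904$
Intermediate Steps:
$O{\left(f,X \right)} = f^{2}$
$x{\left(l \right)} = -5 + 2 l$ ($x{\left(l \right)} = \left(-5 + l\right) + l = -5 + 2 l$)
$x{\left(9 \right)} + O{\left(-9,-3 \right)} C{\left(11,-7 \right)} = \left(-5 + 2 \cdot 9\right) + \left(-9\right)^{2} \cdot 11 = \left(-5 + 18\right) + 81 \cdot 11 = 13 + 891 = 904$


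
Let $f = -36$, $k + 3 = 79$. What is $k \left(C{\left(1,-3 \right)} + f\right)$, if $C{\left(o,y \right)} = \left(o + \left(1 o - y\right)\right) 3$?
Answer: $-1596$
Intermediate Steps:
$k = 76$ ($k = -3 + 79 = 76$)
$C{\left(o,y \right)} = - 3 y + 6 o$ ($C{\left(o,y \right)} = \left(o + \left(o - y\right)\right) 3 = \left(- y + 2 o\right) 3 = - 3 y + 6 o$)
$k \left(C{\left(1,-3 \right)} + f\right) = 76 \left(\left(\left(-3\right) \left(-3\right) + 6 \cdot 1\right) - 36\right) = 76 \left(\left(9 + 6\right) - 36\right) = 76 \left(15 - 36\right) = 76 \left(-21\right) = -1596$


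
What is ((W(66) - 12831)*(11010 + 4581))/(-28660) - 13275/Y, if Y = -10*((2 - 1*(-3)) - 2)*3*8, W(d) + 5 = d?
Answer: 159700391/22928 ≈ 6965.3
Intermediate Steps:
W(d) = -5 + d
Y = -720 (Y = -10*((2 + 3) - 2)*3*8 = -10*(5 - 2)*3*8 = -30*3*8 = -10*9*8 = -90*8 = -720)
((W(66) - 12831)*(11010 + 4581))/(-28660) - 13275/Y = (((-5 + 66) - 12831)*(11010 + 4581))/(-28660) - 13275/(-720) = ((61 - 12831)*15591)*(-1/28660) - 13275*(-1/720) = -12770*15591*(-1/28660) + 295/16 = -199097070*(-1/28660) + 295/16 = 19909707/2866 + 295/16 = 159700391/22928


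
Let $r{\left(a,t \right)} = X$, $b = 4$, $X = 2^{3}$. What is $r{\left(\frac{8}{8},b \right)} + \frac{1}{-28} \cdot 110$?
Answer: $\frac{57}{14} \approx 4.0714$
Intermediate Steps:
$X = 8$
$r{\left(a,t \right)} = 8$
$r{\left(\frac{8}{8},b \right)} + \frac{1}{-28} \cdot 110 = 8 + \frac{1}{-28} \cdot 110 = 8 - \frac{55}{14} = \frac{57}{14}$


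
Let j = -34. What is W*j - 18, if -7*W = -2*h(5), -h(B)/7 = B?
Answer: 322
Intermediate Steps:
h(B) = -7*B
W = -10 (W = -(-2)*(-7*5)/7 = -(-2)*(-35)/7 = -1/7*70 = -10)
W*j - 18 = -10*(-34) - 18 = 340 - 18 = 322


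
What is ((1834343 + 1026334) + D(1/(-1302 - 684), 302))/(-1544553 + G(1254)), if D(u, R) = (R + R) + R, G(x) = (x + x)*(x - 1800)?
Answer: -953861/971307 ≈ -0.98204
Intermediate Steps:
G(x) = 2*x*(-1800 + x) (G(x) = (2*x)*(-1800 + x) = 2*x*(-1800 + x))
D(u, R) = 3*R (D(u, R) = 2*R + R = 3*R)
((1834343 + 1026334) + D(1/(-1302 - 684), 302))/(-1544553 + G(1254)) = ((1834343 + 1026334) + 3*302)/(-1544553 + 2*1254*(-1800 + 1254)) = (2860677 + 906)/(-1544553 + 2*1254*(-546)) = 2861583/(-1544553 - 1369368) = 2861583/(-2913921) = 2861583*(-1/2913921) = -953861/971307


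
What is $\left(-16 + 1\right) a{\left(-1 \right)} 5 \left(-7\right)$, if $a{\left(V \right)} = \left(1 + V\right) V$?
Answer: $0$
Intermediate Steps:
$a{\left(V \right)} = V \left(1 + V\right)$
$\left(-16 + 1\right) a{\left(-1 \right)} 5 \left(-7\right) = \left(-16 + 1\right) \left(- (1 - 1)\right) 5 \left(-7\right) = - 15 \left(\left(-1\right) 0\right) \left(-35\right) = \left(-15\right) 0 \left(-35\right) = 0 \left(-35\right) = 0$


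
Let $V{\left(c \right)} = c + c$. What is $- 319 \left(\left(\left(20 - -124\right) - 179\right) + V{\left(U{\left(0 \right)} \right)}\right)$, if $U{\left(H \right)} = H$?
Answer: $11165$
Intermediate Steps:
$V{\left(c \right)} = 2 c$
$- 319 \left(\left(\left(20 - -124\right) - 179\right) + V{\left(U{\left(0 \right)} \right)}\right) = - 319 \left(\left(\left(20 - -124\right) - 179\right) + 2 \cdot 0\right) = - 319 \left(\left(\left(20 + 124\right) - 179\right) + 0\right) = - 319 \left(\left(144 - 179\right) + 0\right) = - 319 \left(-35 + 0\right) = \left(-319\right) \left(-35\right) = 11165$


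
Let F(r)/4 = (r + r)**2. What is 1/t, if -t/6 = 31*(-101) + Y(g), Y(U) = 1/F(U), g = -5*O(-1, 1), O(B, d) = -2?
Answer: 800/15028797 ≈ 5.3231e-5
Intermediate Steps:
F(r) = 16*r**2 (F(r) = 4*(r + r)**2 = 4*(2*r)**2 = 4*(4*r**2) = 16*r**2)
g = 10 (g = -5*(-2) = 10)
Y(U) = 1/(16*U**2)
t = 15028797/800 (t = -6*(31*(-101) + (1/16)/10**2) = -6*(-3131 + (1/16)*(1/100)) = -6*(-3131 + 1/1600) = -6*(-5009599/1600) = 15028797/800 ≈ 18786.)
1/t = 1/(15028797/800) = 800/15028797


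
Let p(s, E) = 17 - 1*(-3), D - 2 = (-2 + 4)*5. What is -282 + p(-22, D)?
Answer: -262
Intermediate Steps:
D = 12 (D = 2 + (-2 + 4)*5 = 2 + 2*5 = 2 + 10 = 12)
p(s, E) = 20 (p(s, E) = 17 + 3 = 20)
-282 + p(-22, D) = -282 + 20 = -262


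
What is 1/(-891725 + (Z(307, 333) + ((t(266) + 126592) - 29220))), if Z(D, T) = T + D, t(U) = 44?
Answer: -1/793669 ≈ -1.2600e-6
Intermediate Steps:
Z(D, T) = D + T
1/(-891725 + (Z(307, 333) + ((t(266) + 126592) - 29220))) = 1/(-891725 + ((307 + 333) + ((44 + 126592) - 29220))) = 1/(-891725 + (640 + (126636 - 29220))) = 1/(-891725 + (640 + 97416)) = 1/(-891725 + 98056) = 1/(-793669) = -1/793669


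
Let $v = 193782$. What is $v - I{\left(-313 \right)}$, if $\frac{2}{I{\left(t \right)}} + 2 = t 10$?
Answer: $\frac{303462613}{1566} \approx 1.9378 \cdot 10^{5}$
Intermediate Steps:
$I{\left(t \right)} = \frac{2}{-2 + 10 t}$ ($I{\left(t \right)} = \frac{2}{-2 + t 10} = \frac{2}{-2 + 10 t}$)
$v - I{\left(-313 \right)} = 193782 - \frac{1}{-1 + 5 \left(-313\right)} = 193782 - \frac{1}{-1 - 1565} = 193782 - \frac{1}{-1566} = 193782 - - \frac{1}{1566} = 193782 + \frac{1}{1566} = \frac{303462613}{1566}$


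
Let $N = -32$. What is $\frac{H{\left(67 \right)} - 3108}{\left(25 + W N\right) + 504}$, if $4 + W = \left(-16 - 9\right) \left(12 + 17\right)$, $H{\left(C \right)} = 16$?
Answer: $- \frac{3092}{23857} \approx -0.12961$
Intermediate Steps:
$W = -729$ ($W = -4 + \left(-16 - 9\right) \left(12 + 17\right) = -4 - 725 = -729$)
$\frac{H{\left(67 \right)} - 3108}{\left(25 + W N\right) + 504} = \frac{16 - 3108}{\left(25 - -23328\right) + 504} = - \frac{3092}{\left(25 + 23328\right) + 504} = - \frac{3092}{23353 + 504} = - \frac{3092}{23857}$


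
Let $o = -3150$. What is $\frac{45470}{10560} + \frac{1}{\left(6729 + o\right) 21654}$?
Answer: $\frac{58731830393}{13639941216} \approx 4.3059$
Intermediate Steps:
$\frac{45470}{10560} + \frac{1}{\left(6729 + o\right) 21654} = \frac{45470}{10560} + \frac{1}{\left(6729 - 3150\right) 21654} = 45470 \cdot \frac{1}{10560} + \frac{1}{3579} \cdot \frac{1}{21654} = \frac{4547}{1056} + \frac{1}{3579} \cdot \frac{1}{21654} = \frac{4547}{1056} + \frac{1}{77499666} = \frac{58731830393}{13639941216}$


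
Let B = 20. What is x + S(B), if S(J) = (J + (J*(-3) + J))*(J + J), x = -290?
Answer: -1090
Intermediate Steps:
S(J) = -2*J² (S(J) = (J + (-3*J + J))*(2*J) = (J - 2*J)*(2*J) = (-J)*(2*J) = -2*J²)
x + S(B) = -290 - 2*20² = -290 - 2*400 = -290 - 800 = -1090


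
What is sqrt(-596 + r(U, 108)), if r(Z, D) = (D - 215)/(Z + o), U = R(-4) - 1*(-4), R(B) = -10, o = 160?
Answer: I*sqrt(14151214)/154 ≈ 24.427*I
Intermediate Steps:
U = -6 (U = -10 - 1*(-4) = -10 + 4 = -6)
r(Z, D) = (-215 + D)/(160 + Z) (r(Z, D) = (D - 215)/(Z + 160) = (-215 + D)/(160 + Z))
sqrt(-596 + r(U, 108)) = sqrt(-596 + (-215 + 108)/(160 - 6)) = sqrt(-596 - 107/154) = sqrt(-91891/154) = I*sqrt(14151214)/154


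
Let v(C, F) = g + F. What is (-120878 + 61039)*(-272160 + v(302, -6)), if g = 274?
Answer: 16269745388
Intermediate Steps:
v(C, F) = 274 + F
(-120878 + 61039)*(-272160 + v(302, -6)) = (-120878 + 61039)*(-272160 + (274 - 6)) = -59839*(-272160 + 268) = -59839*(-271892) = 16269745388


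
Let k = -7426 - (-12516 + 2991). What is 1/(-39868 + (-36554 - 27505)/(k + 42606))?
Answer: -44705/1782362999 ≈ -2.5082e-5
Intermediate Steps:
k = 2099 (k = -7426 - 1*(-9525) = -7426 + 9525 = 2099)
1/(-39868 + (-36554 - 27505)/(k + 42606)) = 1/(-39868 + (-36554 - 27505)/(2099 + 42606)) = 1/(-39868 - 64059/44705) = 1/(-1782362999/44705) = -44705/1782362999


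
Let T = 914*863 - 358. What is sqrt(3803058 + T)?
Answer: sqrt(4591482) ≈ 2142.8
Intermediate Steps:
T = 788424 (T = 788782 - 358 = 788424)
sqrt(3803058 + T) = sqrt(3803058 + 788424) = sqrt(4591482)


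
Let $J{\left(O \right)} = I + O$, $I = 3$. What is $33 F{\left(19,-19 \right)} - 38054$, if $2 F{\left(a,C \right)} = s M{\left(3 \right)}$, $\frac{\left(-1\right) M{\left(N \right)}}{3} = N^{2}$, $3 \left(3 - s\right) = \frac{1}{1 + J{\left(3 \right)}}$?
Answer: $- \frac{275585}{7} \approx -39369.0$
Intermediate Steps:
$J{\left(O \right)} = 3 + O$
$s = \frac{62}{21}$ ($s = 3 - \frac{1}{3 \left(1 + \left(3 + 3\right)\right)} = 3 - \frac{1}{3 \left(1 + 6\right)} = 3 - \frac{1}{3 \cdot 7} = 3 - \frac{1}{21} = \frac{62}{21} \approx 2.9524$)
$M{\left(N \right)} = - 3 N^{2}$
$F{\left(a,C \right)} = - \frac{279}{7}$ ($F{\left(a,C \right)} = \frac{\frac{62}{21} \left(- 3 \cdot 3^{2}\right)}{2} = \frac{\frac{62}{21} \left(\left(-3\right) 9\right)}{2} = \frac{\frac{62}{21} \left(-27\right)}{2} = \frac{1}{2} \left(- \frac{558}{7}\right) = - \frac{279}{7}$)
$33 F{\left(19,-19 \right)} - 38054 = 33 \left(- \frac{279}{7}\right) - 38054 = - \frac{9207}{7} - 38054 = - \frac{275585}{7}$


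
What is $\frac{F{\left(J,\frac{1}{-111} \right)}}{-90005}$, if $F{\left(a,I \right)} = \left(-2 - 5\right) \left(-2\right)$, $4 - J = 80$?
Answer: $- \frac{14}{90005} \approx -0.00015555$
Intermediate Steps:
$J = -76$ ($J = 4 - 80 = -76$)
$F{\left(a,I \right)} = 14$ ($F{\left(a,I \right)} = \left(-7\right) \left(-2\right) = 14$)
$\frac{F{\left(J,\frac{1}{-111} \right)}}{-90005} = \frac{14}{-90005} = 14 \left(- \frac{1}{90005}\right) = - \frac{14}{90005}$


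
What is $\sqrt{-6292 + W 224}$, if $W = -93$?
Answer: $2 i \sqrt{6781} \approx 164.69 i$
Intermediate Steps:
$\sqrt{-6292 + W 224} = \sqrt{-6292 - 20832} = \sqrt{-27124} = 2 i \sqrt{6781}$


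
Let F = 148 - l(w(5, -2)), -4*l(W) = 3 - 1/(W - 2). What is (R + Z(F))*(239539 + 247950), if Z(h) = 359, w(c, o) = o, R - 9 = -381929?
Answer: -186006790329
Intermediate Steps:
R = -381920 (R = 9 - 381929 = -381920)
l(W) = -¾ + 1/(4*(-2 + W)) (l(W) = -(3 - 1/(W - 2))/4 = -(3 - 1/(-2 + W))/4 = -¾ + 1/(4*(-2 + W)))
F = 2381/16 (F = 148 - (7 - 3*(-2))/(4*(-2 - 2)) = 148 - (7 + 6)/(4*(-4)) = 148 - (-1)*13/(4*4) = 148 - 1*(-13/16) = 148 + 13/16 = 2381/16 ≈ 148.81)
(R + Z(F))*(239539 + 247950) = (-381920 + 359)*(239539 + 247950) = -381561*487489 = -186006790329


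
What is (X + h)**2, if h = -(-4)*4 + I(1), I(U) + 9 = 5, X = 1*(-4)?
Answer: 64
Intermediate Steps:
X = -4
I(U) = -4 (I(U) = -9 + 5 = -4)
h = 12 (h = -(-4)*4 - 4 = -2*(-8) - 4 = 16 - 4 = 12)
(X + h)**2 = (-4 + 12)**2 = 8**2 = 64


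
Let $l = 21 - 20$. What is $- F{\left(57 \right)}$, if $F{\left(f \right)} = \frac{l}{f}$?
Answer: $- \frac{1}{57} \approx -0.017544$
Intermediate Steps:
$l = 1$
$F{\left(f \right)} = \frac{1}{f}$ ($F{\left(f \right)} = 1 \frac{1}{f} = \frac{1}{f}$)
$- F{\left(57 \right)} = - \frac{1}{57}$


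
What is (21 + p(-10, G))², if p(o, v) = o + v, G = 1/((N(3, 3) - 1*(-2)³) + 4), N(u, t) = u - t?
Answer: 17689/144 ≈ 122.84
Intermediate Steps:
G = 1/12 (G = 1/(((3 - 1*3) - 1*(-2)³) + 4) = 1/(((3 - 3) - 1*(-8)) + 4) = 1/((0 + 8) + 4) = 1/(8 + 4) = 1/12 ≈ 0.083333)
(21 + p(-10, G))² = (21 + (-10 + 1/12))² = (21 - 119/12)² = (133/12)² = 17689/144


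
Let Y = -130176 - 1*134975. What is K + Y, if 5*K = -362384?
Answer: -1688139/5 ≈ -3.3763e+5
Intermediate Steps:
K = -362384/5 (K = (1/5)*(-362384) = -362384/5 ≈ -72477.)
Y = -265151 (Y = -130176 - 134975 = -265151)
K + Y = -362384/5 - 265151 = -1688139/5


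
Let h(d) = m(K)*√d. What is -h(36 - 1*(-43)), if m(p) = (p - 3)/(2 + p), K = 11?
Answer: -8*√79/13 ≈ -5.4697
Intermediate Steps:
m(p) = (-3 + p)/(2 + p)
h(d) = 8*√d/13 (h(d) = ((-3 + 11)/(2 + 11))*√d = (8/13)*√d = ((1/13)*8)*√d = 8*√d/13)
-h(36 - 1*(-43)) = -8*√(36 - 1*(-43))/13 = -8*√(36 + 43)/13 = -8*√79/13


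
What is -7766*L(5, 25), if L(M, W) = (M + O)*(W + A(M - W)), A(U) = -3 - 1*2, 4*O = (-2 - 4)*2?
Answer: -310640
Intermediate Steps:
O = -3 (O = ((-2 - 4)*2)/4 = (-6*2)/4 = (¼)*(-12) = -3)
A(U) = -5 (A(U) = -3 - 2 = -5)
L(M, W) = (-5 + W)*(-3 + M) (L(M, W) = (M - 3)*(W - 5) = (-3 + M)*(-5 + W) = (-5 + W)*(-3 + M))
-7766*L(5, 25) = -7766*(15 - 5*5 - 3*25 + 5*25) = -7766*(15 - 25 - 75 + 125) = -7766*40 = -310640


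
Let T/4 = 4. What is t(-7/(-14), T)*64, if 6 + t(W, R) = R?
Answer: 640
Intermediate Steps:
T = 16 (T = 4*4 = 16)
t(W, R) = -6 + R
t(-7/(-14), T)*64 = (-6 + 16)*64 = 10*64 = 640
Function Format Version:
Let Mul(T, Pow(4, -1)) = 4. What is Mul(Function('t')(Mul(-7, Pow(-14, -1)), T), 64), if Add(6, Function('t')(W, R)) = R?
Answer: 640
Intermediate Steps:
T = 16 (T = Mul(4, 4) = 16)
Function('t')(W, R) = Add(-6, R)
Mul(Function('t')(Mul(-7, Pow(-14, -1)), T), 64) = Mul(Add(-6, 16), 64) = Mul(10, 64) = 640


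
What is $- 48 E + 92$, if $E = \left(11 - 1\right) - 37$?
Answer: $1388$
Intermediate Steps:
$E = -27$ ($E = 10 - 37 = -27$)
$- 48 E + 92 = \left(-48\right) \left(-27\right) + 92 = 1296 + 92 = 1388$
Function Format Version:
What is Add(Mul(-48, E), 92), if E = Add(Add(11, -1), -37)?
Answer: 1388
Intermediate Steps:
E = -27 (E = Add(10, -37) = -27)
Add(Mul(-48, E), 92) = Add(Mul(-48, -27), 92) = Add(1296, 92) = 1388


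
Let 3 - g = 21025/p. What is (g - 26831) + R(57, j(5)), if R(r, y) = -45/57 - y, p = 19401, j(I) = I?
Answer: -341098073/12711 ≈ -26835.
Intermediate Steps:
R(r, y) = -15/19 - y (R(r, y) = -45*1/57 - y = -15/19 - y)
g = 1282/669 (g = 3 - 21025/19401 = 3 - 1*725/669 = 3 - 725/669 = 1282/669 ≈ 1.9163)
(g - 26831) + R(57, j(5)) = (1282/669 - 26831) + (-15/19 - 1*5) = -17948657/669 + (-15/19 - 5) = -17948657/669 - 110/19 = -341098073/12711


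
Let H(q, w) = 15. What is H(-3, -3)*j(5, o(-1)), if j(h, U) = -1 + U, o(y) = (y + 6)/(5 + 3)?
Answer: -45/8 ≈ -5.6250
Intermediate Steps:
o(y) = ¾ + y/8 (o(y) = (6 + y)/8 = (6 + y)*(⅛) = ¾ + y/8)
H(-3, -3)*j(5, o(-1)) = 15*(-1 + (¾ + (⅛)*(-1))) = 15*(-1 + (¾ - ⅛)) = 15*(-1 + 5/8) = 15*(-3/8) = -45/8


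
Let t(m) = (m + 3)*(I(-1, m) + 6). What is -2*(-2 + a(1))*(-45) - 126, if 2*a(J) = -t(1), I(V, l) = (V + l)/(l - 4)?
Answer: -1386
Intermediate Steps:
I(V, l) = (V + l)/(-4 + l)
t(m) = (3 + m)*(6 + (-1 + m)/(-4 + m)) (t(m) = (m + 3)*((-1 + m)/(-4 + m) + 6) = (3 + m)*(6 + (-1 + m)/(-4 + m)))
a(J) = -12 (a(J) = (-(-75 - 4*1 + 7*1²)/(-4 + 1))/2 = (-(-75 - 4 + 7*1)/(-3))/2 = (-(-1)*(-75 - 4 + 7)/3)/2 = (-(-1)*(-72)/3)/2 = (-1*24)/2 = (½)*(-24) = -12)
-2*(-2 + a(1))*(-45) - 126 = -2*(-2 - 12)*(-45) - 126 = -2*(-14)*(-45) - 126 = 28*(-45) - 126 = -1260 - 126 = -1386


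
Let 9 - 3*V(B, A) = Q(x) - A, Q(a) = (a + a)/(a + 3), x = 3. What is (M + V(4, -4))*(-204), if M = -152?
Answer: 30736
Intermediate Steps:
Q(a) = 2*a/(3 + a) (Q(a) = (2*a)/(3 + a) = 2*a/(3 + a))
V(B, A) = 8/3 + A/3 (V(B, A) = 3 - (2*3/(3 + 3) - A)/3 = 3 - (2*3/6 - A)/3 = 3 - (2*3*(⅙) - A)/3 = 3 - (1 - A)/3 = 3 + (-⅓ + A/3) = 8/3 + A/3)
(M + V(4, -4))*(-204) = (-152 + (8/3 + (⅓)*(-4)))*(-204) = (-152 + (8/3 - 4/3))*(-204) = (-152 + 4/3)*(-204) = -452/3*(-204) = 30736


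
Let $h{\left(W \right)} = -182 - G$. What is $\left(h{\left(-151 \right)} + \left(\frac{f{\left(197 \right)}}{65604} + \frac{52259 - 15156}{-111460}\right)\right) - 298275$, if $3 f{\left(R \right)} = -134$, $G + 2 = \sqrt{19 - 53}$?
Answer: $- \frac{1636778706255719}{5484166380} - i \sqrt{34} \approx -2.9846 \cdot 10^{5} - 5.831 i$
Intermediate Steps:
$G = -2 + i \sqrt{34}$ ($G = -2 + \sqrt{19 - 53} = -2 + \sqrt{-34} = -2 + i \sqrt{34} \approx -2.0 + 5.831 i$)
$f{\left(R \right)} = - \frac{134}{3}$ ($f{\left(R \right)} = \frac{1}{3} \left(-134\right) = - \frac{134}{3}$)
$h{\left(W \right)} = -180 - i \sqrt{34}$ ($h{\left(W \right)} = -182 - \left(-2 + i \sqrt{34}\right) = -182 + \left(2 - i \sqrt{34}\right) = -180 - i \sqrt{34}$)
$\left(h{\left(-151 \right)} + \left(\frac{f{\left(197 \right)}}{65604} + \frac{52259 - 15156}{-111460}\right)\right) - 298275 = \left(\left(-180 - i \sqrt{34}\right) + \left(- \frac{134}{3 \cdot 65604} + \frac{52259 - 15156}{-111460}\right)\right) - 298275 = \left(\left(-180 - i \sqrt{34}\right) + \left(\left(- \frac{134}{3}\right) \frac{1}{65604} + \left(52259 - 15156\right) \left(- \frac{1}{111460}\right)\right)\right) - 298275 = \left(\left(-180 - i \sqrt{34}\right) + \left(- \frac{67}{98406} + 37103 \left(- \frac{1}{111460}\right)\right)\right) - 298275 = \left(\left(-180 - i \sqrt{34}\right) - \frac{1829312819}{5484166380}\right) - 298275 = \left(- \frac{988979261219}{5484166380} - i \sqrt{34}\right) - 298275 = - \frac{1636778706255719}{5484166380} - i \sqrt{34}$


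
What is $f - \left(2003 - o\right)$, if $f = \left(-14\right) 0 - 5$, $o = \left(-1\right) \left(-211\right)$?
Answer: $-1797$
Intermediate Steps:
$o = 211$
$f = -5$ ($f = 0 - 5 = -5$)
$f - \left(2003 - o\right) = -5 - \left(2003 - 211\right) = -5 - 1792 = -1797$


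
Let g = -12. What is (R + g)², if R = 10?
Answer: 4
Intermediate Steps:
(R + g)² = (10 - 12)² = (-2)² = 4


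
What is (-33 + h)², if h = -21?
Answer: 2916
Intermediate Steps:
(-33 + h)² = (-33 - 21)² = (-54)² = 2916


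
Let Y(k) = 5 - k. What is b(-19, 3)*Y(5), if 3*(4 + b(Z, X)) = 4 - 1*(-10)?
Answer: 0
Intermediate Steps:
b(Z, X) = 2/3 (b(Z, X) = -4 + (4 - 1*(-10))/3 = -4 + (4 + 10)/3 = -4 + (1/3)*14 = -4 + 14/3 = 2/3)
b(-19, 3)*Y(5) = 2*(5 - 1*5)/3 = 2*(5 - 5)/3 = (2/3)*0 = 0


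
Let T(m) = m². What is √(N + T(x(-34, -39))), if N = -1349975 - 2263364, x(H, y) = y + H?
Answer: 3*I*√400890 ≈ 1899.5*I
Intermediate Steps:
x(H, y) = H + y
N = -3613339
√(N + T(x(-34, -39))) = √(-3613339 + (-34 - 39)²) = √(-3613339 + (-73)²) = √(-3613339 + 5329) = √(-3608010) = 3*I*√400890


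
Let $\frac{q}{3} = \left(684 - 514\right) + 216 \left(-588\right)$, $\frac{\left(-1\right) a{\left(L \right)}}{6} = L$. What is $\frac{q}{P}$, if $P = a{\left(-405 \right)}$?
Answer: $- \frac{63419}{405} \approx -156.59$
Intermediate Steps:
$a{\left(L \right)} = - 6 L$
$P = 2430$ ($P = \left(-6\right) \left(-405\right) = 2430$)
$q = -380514$ ($q = 3 \left(\left(684 - 514\right) + 216 \left(-588\right)\right) = 3 \left(170 - 127008\right) = 3 \left(-126838\right) = -380514$)
$\frac{q}{P} = - \frac{380514}{2430} = \left(-380514\right) \frac{1}{2430} = - \frac{63419}{405}$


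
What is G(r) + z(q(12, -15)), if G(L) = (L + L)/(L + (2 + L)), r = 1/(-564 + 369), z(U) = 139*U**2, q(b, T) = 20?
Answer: 10786399/194 ≈ 55600.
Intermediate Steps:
r = -1/195 (r = 1/(-195) = -1/195 ≈ -0.0051282)
G(L) = 2*L/(2 + 2*L) (G(L) = (2*L)/(2 + 2*L) = 2*L/(2 + 2*L))
G(r) + z(q(12, -15)) = -1/(195*(1 - 1/195)) + 139*20**2 = -1/(195*194/195) + 139*400 = -1/195*195/194 + 55600 = -1/194 + 55600 = 10786399/194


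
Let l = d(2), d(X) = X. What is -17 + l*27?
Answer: 37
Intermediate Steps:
l = 2
-17 + l*27 = -17 + 2*27 = -17 + 54 = 37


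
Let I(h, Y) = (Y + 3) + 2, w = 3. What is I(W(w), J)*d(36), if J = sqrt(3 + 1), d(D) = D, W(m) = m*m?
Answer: 252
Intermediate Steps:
W(m) = m**2
J = 2 (J = sqrt(4) = 2)
I(h, Y) = 5 + Y (I(h, Y) = (3 + Y) + 2 = 5 + Y)
I(W(w), J)*d(36) = (5 + 2)*36 = 7*36 = 252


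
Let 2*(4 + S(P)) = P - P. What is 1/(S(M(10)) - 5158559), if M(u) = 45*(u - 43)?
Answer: -1/5158563 ≈ -1.9385e-7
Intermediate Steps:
M(u) = -1935 + 45*u (M(u) = 45*(-43 + u) = -1935 + 45*u)
S(P) = -4 (S(P) = -4 + (P - P)/2 = -4 + (½)*0 = -4 + 0 = -4)
1/(S(M(10)) - 5158559) = 1/(-4 - 5158559) = 1/(-5158563) = -1/5158563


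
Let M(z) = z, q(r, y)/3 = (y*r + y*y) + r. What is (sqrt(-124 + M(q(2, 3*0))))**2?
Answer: -118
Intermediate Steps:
q(r, y) = 3*r + 3*y**2 + 3*r*y (q(r, y) = 3*((y*r + y*y) + r) = 3*((r*y + y**2) + r) = 3*((y**2 + r*y) + r) = 3*(r + y**2 + r*y) = 3*r + 3*y**2 + 3*r*y)
(sqrt(-124 + M(q(2, 3*0))))**2 = (sqrt(-124 + (3*2 + 3*(3*0)**2 + 3*2*(3*0))))**2 = (sqrt(-124 + (6 + 3*0**2 + 3*2*0)))**2 = (sqrt(-124 + (6 + 3*0 + 0)))**2 = (sqrt(-124 + (6 + 0 + 0)))**2 = (sqrt(-124 + 6))**2 = (sqrt(-118))**2 = (I*sqrt(118))**2 = -118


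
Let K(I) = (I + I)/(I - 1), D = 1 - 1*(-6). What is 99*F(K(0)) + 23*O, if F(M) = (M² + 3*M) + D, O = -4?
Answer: 601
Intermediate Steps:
D = 7 (D = 1 + 6 = 7)
K(I) = 2*I/(-1 + I) (K(I) = (2*I)/(-1 + I) = 2*I/(-1 + I))
F(M) = 7 + M² + 3*M (F(M) = (M² + 3*M) + 7 = 7 + M² + 3*M)
99*F(K(0)) + 23*O = 99*(7 + (2*0/(-1 + 0))² + 3*(2*0/(-1 + 0))) + 23*(-4) = 99*(7 + (2*0/(-1))² + 3*(2*0/(-1))) - 92 = 99*(7 + (2*0*(-1))² + 3*(2*0*(-1))) - 92 = 99*(7 + 0² + 3*0) - 92 = 99*(7 + 0 + 0) - 92 = 99*7 - 92 = 693 - 92 = 601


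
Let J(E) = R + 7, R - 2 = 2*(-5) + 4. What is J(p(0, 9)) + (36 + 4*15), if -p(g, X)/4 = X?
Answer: 99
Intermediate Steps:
R = -4 (R = 2 + (2*(-5) + 4) = 2 + (-10 + 4) = 2 - 6 = -4)
p(g, X) = -4*X
J(E) = 3 (J(E) = -4 + 7 = 3)
J(p(0, 9)) + (36 + 4*15) = 3 + (36 + 4*15) = 3 + (36 + 60) = 3 + 96 = 99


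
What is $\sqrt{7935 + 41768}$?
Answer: $\sqrt{49703} \approx 222.94$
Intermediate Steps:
$\sqrt{7935 + 41768} = \sqrt{49703}$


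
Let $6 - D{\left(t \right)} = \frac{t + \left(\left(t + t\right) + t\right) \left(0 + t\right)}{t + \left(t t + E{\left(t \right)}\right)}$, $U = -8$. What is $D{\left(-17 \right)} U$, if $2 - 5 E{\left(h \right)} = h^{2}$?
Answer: $- \frac{17504}{1073} \approx -16.313$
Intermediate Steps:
$E{\left(h \right)} = \frac{2}{5} - \frac{h^{2}}{5}$
$D{\left(t \right)} = 6 - \frac{t + 3 t^{2}}{\frac{2}{5} + t + \frac{4 t^{2}}{5}}$ ($D{\left(t \right)} = 6 - \frac{t + \left(\left(t + t\right) + t\right) \left(0 + t\right)}{t - \left(- \frac{2}{5} + \frac{t^{2}}{5} - t t\right)} = 6 - \frac{t + \left(2 t + t\right) t}{t + \left(t^{2} - \left(- \frac{2}{5} + \frac{t^{2}}{5}\right)\right)} = 6 - \frac{t + 3 t t}{t + \left(\frac{2}{5} + \frac{4 t^{2}}{5}\right)} = 6 - \frac{t + 3 t^{2}}{\frac{2}{5} + t + \frac{4 t^{2}}{5}}$)
$D{\left(-17 \right)} U = \frac{12 + 9 \left(-17\right)^{2} + 25 \left(-17\right)}{2 + 4 \left(-17\right)^{2} + 5 \left(-17\right)} \left(-8\right) = \frac{12 + 9 \cdot 289 - 425}{2 + 4 \cdot 289 - 85} \left(-8\right) = \frac{12 + 2601 - 425}{2 + 1156 - 85} \left(-8\right) = \frac{1}{1073} \cdot 2188 \left(-8\right) = \frac{2188}{1073} \left(-8\right) = - \frac{17504}{1073}$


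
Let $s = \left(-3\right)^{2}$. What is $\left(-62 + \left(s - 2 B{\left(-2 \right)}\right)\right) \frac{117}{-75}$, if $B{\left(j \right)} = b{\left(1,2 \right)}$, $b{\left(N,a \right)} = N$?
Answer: $\frac{429}{5} \approx 85.8$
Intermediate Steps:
$B{\left(j \right)} = 1$
$s = 9$
$\left(-62 + \left(s - 2 B{\left(-2 \right)}\right)\right) \frac{117}{-75} = \left(-62 + \left(9 - 2\right)\right) \frac{117}{-75} = \left(-62 + \left(9 - 2\right)\right) 117 \left(- \frac{1}{75}\right) = \left(-62 + 7\right) \left(- \frac{39}{25}\right) = \left(-55\right) \left(- \frac{39}{25}\right) = \frac{429}{5}$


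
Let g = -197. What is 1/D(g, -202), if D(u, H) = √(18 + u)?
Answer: -I*√179/179 ≈ -0.074744*I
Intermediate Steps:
1/D(g, -202) = 1/(√(18 - 197)) = 1/(√(-179)) = 1/(I*√179) = -I*√179/179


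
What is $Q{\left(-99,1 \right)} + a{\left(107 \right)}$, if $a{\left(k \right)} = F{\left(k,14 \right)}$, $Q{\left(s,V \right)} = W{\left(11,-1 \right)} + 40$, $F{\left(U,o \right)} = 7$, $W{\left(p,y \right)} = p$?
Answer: $58$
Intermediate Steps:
$Q{\left(s,V \right)} = 51$ ($Q{\left(s,V \right)} = 11 + 40 = 51$)
$a{\left(k \right)} = 7$
$Q{\left(-99,1 \right)} + a{\left(107 \right)} = 51 + 7 = 58$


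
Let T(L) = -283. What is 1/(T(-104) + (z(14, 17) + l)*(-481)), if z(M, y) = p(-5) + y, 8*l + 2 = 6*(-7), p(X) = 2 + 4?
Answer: -2/17401 ≈ -0.00011494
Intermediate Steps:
p(X) = 6
l = -11/2 (l = -1/4 + (6*(-7))/8 = -1/4 + (1/8)*(-42) = -1/4 - 21/4 = -11/2 ≈ -5.5000)
z(M, y) = 6 + y
1/(T(-104) + (z(14, 17) + l)*(-481)) = 1/(-283 + ((6 + 17) - 11/2)*(-481)) = 1/(-283 + (23 - 11/2)*(-481)) = 1/(-283 + (35/2)*(-481)) = 1/(-283 - 16835/2) = 1/(-17401/2) = -2/17401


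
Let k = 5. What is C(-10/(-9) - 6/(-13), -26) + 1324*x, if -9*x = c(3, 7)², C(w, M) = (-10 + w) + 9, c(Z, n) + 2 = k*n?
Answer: -18743801/117 ≈ -1.6020e+5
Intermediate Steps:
c(Z, n) = -2 + 5*n
C(w, M) = -1 + w
x = -121 (x = -(-2 + 5*7)²/9 = -(-2 + 35)²/9 = -⅑*33² = -⅑*1089 = -121)
C(-10/(-9) - 6/(-13), -26) + 1324*x = (-1 + (-10/(-9) - 6/(-13))) + 1324*(-121) = (-1 + (-10*(-⅑) - 6*(-1/13))) - 160204 = (-1 + (10/9 + 6/13)) - 160204 = (-1 + 184/117) - 160204 = 67/117 - 160204 = -18743801/117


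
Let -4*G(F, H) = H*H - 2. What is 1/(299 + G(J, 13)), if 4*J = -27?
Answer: 4/1029 ≈ 0.0038873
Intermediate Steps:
J = -27/4 (J = (¼)*(-27) = -27/4 ≈ -6.7500)
G(F, H) = ½ - H²/4 (G(F, H) = -(H*H - 2)/4 = -(H² - 2)/4 = -(-2 + H²)/4 = ½ - H²/4)
1/(299 + G(J, 13)) = 1/(299 + (½ - ¼*13²)) = 1/(299 + (½ - ¼*169)) = 1/(299 + (½ - 169/4)) = 1/(299 - 167/4) = 1/(1029/4) = 4/1029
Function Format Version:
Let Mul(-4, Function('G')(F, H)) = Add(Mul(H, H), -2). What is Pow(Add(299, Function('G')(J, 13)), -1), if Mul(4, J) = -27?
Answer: Rational(4, 1029) ≈ 0.0038873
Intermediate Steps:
J = Rational(-27, 4) (J = Mul(Rational(1, 4), -27) = Rational(-27, 4) ≈ -6.7500)
Function('G')(F, H) = Add(Rational(1, 2), Mul(Rational(-1, 4), Pow(H, 2))) (Function('G')(F, H) = Mul(Rational(-1, 4), Add(Mul(H, H), -2)) = Mul(Rational(-1, 4), Add(Pow(H, 2), -2)) = Mul(Rational(-1, 4), Add(-2, Pow(H, 2))) = Add(Rational(1, 2), Mul(Rational(-1, 4), Pow(H, 2))))
Pow(Add(299, Function('G')(J, 13)), -1) = Pow(Add(299, Add(Rational(1, 2), Mul(Rational(-1, 4), Pow(13, 2)))), -1) = Pow(Add(299, Add(Rational(1, 2), Mul(Rational(-1, 4), 169))), -1) = Pow(Add(299, Add(Rational(1, 2), Rational(-169, 4))), -1) = Pow(Add(299, Rational(-167, 4)), -1) = Pow(Rational(1029, 4), -1) = Rational(4, 1029)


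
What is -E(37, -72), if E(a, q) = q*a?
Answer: 2664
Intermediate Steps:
E(a, q) = a*q
-E(37, -72) = -37*(-72) = -1*(-2664) = 2664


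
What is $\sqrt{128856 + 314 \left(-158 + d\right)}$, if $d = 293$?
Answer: $\sqrt{171246} \approx 413.82$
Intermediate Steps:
$\sqrt{128856 + 314 \left(-158 + d\right)} = \sqrt{128856 + 314 \left(-158 + 293\right)} = \sqrt{128856 + 314 \cdot 135} = \sqrt{128856 + 42390} = \sqrt{171246}$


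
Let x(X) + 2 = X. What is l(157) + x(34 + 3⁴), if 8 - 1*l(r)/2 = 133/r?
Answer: 19987/157 ≈ 127.31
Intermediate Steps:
x(X) = -2 + X
l(r) = 16 - 266/r
l(157) + x(34 + 3⁴) = (16 - 266/157) + (-2 + (34 + 3⁴)) = (16 - 266*1/157) + (-2 + (34 + 81)) = (16 - 266/157) + (-2 + 115) = 2246/157 + 113 = 19987/157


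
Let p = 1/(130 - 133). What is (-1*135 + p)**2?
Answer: 164836/9 ≈ 18315.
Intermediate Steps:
p = -1/3 (p = 1/(-3) = -1/3 ≈ -0.33333)
(-1*135 + p)**2 = (-1*135 - 1/3)**2 = (-135 - 1/3)**2 = (-406/3)**2 = 164836/9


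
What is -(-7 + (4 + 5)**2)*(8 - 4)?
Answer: -296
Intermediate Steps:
-(-7 + (4 + 5)**2)*(8 - 4) = -(-7 + 9**2)*4 = -(-7 + 81)*4 = -74*4 = -1*296 = -296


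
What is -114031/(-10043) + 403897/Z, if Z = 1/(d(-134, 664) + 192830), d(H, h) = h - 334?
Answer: 783522165328391/10043 ≈ 7.8017e+10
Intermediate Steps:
d(H, h) = -334 + h
Z = 1/193160 (Z = 1/((-334 + 664) + 192830) = 1/(330 + 192830) = 1/193160 ≈ 5.1771e-6)
-114031/(-10043) + 403897/Z = -114031/(-10043) + 403897/(1/193160) = -114031*(-1/10043) + 403897*193160 = 114031/10043 + 78016744520 = 783522165328391/10043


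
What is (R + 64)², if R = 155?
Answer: 47961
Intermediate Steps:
(R + 64)² = (155 + 64)² = 219² = 47961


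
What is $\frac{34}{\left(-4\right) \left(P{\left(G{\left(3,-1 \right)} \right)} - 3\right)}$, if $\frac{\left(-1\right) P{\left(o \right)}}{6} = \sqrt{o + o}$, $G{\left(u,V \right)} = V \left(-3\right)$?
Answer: $- \frac{17}{138} + \frac{17 \sqrt{6}}{69} \approx 0.48031$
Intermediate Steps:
$G{\left(u,V \right)} = - 3 V$
$P{\left(o \right)} = - 6 \sqrt{2} \sqrt{o}$ ($P{\left(o \right)} = - 6 \sqrt{o + o} = - 6 \sqrt{2 o} = - 6 \sqrt{2} \sqrt{o}$)
$\frac{34}{\left(-4\right) \left(P{\left(G{\left(3,-1 \right)} \right)} - 3\right)} = \frac{34}{\left(-4\right) \left(- 6 \sqrt{2} \sqrt{\left(-3\right) \left(-1\right)} - 3\right)} = \frac{34}{\left(-4\right) \left(- 6 \sqrt{2} \sqrt{3} - 3\right)} = \frac{34}{\left(-4\right) \left(- 6 \sqrt{6} - 3\right)} = \frac{34}{\left(-4\right) \left(-3 - 6 \sqrt{6}\right)} = \frac{34}{12 + 24 \sqrt{6}}$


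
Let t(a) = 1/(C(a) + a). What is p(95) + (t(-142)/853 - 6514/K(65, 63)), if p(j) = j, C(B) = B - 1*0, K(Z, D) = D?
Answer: -128151371/15261876 ≈ -8.3968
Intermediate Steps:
C(B) = B (C(B) = B + 0 = B)
t(a) = 1/(2*a) (t(a) = 1/(a + a) = 1/(2*a))
p(95) + (t(-142)/853 - 6514/K(65, 63)) = 95 + (((½)/(-142))/853 - 6514/63) = 95 + (((½)*(-1/142))*(1/853) - 6514*1/63) = 95 + (-1/284*1/853 - 6514/63) = 95 + (-1/242252 - 6514/63) = 95 - 1578029591/15261876 = -128151371/15261876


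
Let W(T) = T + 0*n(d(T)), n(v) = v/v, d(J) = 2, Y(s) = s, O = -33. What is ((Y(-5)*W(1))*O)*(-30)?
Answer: -4950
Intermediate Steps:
n(v) = 1
W(T) = T (W(T) = T + 0*1 = T + 0 = T)
((Y(-5)*W(1))*O)*(-30) = (-5*1*(-33))*(-30) = -5*(-33)*(-30) = 165*(-30) = -4950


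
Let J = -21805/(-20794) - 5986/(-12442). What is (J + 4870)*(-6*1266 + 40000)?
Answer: 10210152441424854/64679737 ≈ 1.5786e+8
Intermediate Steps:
J = 197885347/129359474 (J = -21805*(-1/20794) - 5986*(-1/12442) = 21805/20794 + 2993/6221 = 197885347/129359474 ≈ 1.5297)
(J + 4870)*(-6*1266 + 40000) = (197885347/129359474 + 4870)*(-6*1266 + 40000) = 630178523727*(-7596 + 40000)/129359474 = (630178523727/129359474)*32404 = 10210152441424854/64679737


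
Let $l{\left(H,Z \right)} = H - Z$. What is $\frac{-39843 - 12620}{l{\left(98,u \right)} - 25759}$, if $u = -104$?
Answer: $\frac{52463}{25557} \approx 2.0528$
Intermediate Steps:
$\frac{-39843 - 12620}{l{\left(98,u \right)} - 25759} = \frac{-39843 - 12620}{\left(98 - -104\right) - 25759} = - \frac{52463}{\left(98 + 104\right) - 25759} = - \frac{52463}{202 - 25759} = - \frac{52463}{-25557} = \left(-52463\right) \left(- \frac{1}{25557}\right) = \frac{52463}{25557}$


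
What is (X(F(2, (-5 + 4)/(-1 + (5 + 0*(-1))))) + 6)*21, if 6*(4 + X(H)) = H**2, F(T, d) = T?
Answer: 56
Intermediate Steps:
X(H) = -4 + H**2/6
(X(F(2, (-5 + 4)/(-1 + (5 + 0*(-1))))) + 6)*21 = ((-4 + (1/6)*2**2) + 6)*21 = ((-4 + (1/6)*4) + 6)*21 = ((-4 + 2/3) + 6)*21 = (-10/3 + 6)*21 = (8/3)*21 = 56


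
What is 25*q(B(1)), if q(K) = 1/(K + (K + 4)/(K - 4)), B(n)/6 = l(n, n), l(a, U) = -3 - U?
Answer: -175/163 ≈ -1.0736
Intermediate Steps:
B(n) = -18 - 6*n (B(n) = 6*(-3 - n) = -18 - 6*n)
q(K) = 1/(K + (4 + K)/(-4 + K))
25*q(B(1)) = 25*((-4 + (-18 - 6*1))/(4 + (-18 - 6*1)**2 - 3*(-18 - 6*1))) = 25*((-4 + (-18 - 6))/(4 + (-18 - 6)**2 - 3*(-18 - 6))) = 25*((-4 - 24)/(4 + (-24)**2 - 3*(-24))) = 25*(-28/(4 + 576 + 72)) = 25*(-28/652) = 25*((1/652)*(-28)) = 25*(-7/163) = -175/163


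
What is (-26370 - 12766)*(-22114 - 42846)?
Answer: 2542274560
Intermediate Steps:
(-26370 - 12766)*(-22114 - 42846) = -39136*(-64960) = 2542274560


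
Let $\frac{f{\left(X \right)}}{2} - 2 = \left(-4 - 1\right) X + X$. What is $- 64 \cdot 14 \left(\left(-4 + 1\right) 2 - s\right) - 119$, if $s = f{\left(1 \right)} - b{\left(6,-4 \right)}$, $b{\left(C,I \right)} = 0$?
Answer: $1673$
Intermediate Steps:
$f{\left(X \right)} = 4 - 8 X$ ($f{\left(X \right)} = 4 + 2 \left(\left(-4 - 1\right) X + X\right) = 4 + 2 \left(- 5 X + X\right) = 4 + 2 \left(- 4 X\right) = 4 - 8 X$)
$s = -4$ ($s = \left(4 - 8\right) - 0 = \left(4 - 8\right) + 0 = -4 + 0 = -4$)
$- 64 \cdot 14 \left(\left(-4 + 1\right) 2 - s\right) - 119 = - 64 \cdot 14 \left(\left(-4 + 1\right) 2 - -4\right) - 119 = - 64 \cdot 14 \left(\left(-3\right) 2 + 4\right) - 119 = - 64 \cdot 14 \left(-6 + 4\right) - 119 = - 64 \cdot 14 \left(-2\right) - 119 = \left(-64\right) \left(-28\right) - 119 = 1792 - 119 = 1673$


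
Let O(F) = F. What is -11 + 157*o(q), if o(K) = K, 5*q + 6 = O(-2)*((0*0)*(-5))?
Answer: -997/5 ≈ -199.40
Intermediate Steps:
q = -6/5 (q = -6/5 + (-2*0*0*(-5))/5 = -6/5 + (-0*(-5))/5 = -6/5 + (-2*0)/5 = -6/5 + (⅕)*0 = -6/5 + 0 = -6/5 ≈ -1.2000)
-11 + 157*o(q) = -11 + 157*(-6/5) = -11 - 942/5 = -997/5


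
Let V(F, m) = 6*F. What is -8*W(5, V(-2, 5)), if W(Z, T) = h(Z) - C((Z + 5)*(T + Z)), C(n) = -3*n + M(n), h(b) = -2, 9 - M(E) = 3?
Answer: 1744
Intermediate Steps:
M(E) = 6 (M(E) = 9 - 1*3 = 9 - 3 = 6)
C(n) = 6 - 3*n (C(n) = -3*n + 6 = 6 - 3*n)
W(Z, T) = -8 + 3*(5 + Z)*(T + Z) (W(Z, T) = -2 - (6 - 3*(Z + 5)*(T + Z)) = -2 - (6 - 3*(5 + Z)*(T + Z)) = -2 + (-6 + 3*(5 + Z)*(T + Z)) = -8 + 3*(5 + Z)*(T + Z))
-8*W(5, V(-2, 5)) = -8*(-8 + 3*5² + 15*(6*(-2)) + 15*5 + 3*(6*(-2))*5) = -8*(-8 + 3*25 + 15*(-12) + 75 + 3*(-12)*5) = -8*(-8 + 75 - 180 + 75 - 180) = -8*(-218) = 1744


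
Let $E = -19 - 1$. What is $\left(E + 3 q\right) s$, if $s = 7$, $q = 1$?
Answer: $-119$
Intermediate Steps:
$E = -20$ ($E = -19 - 1 = -20$)
$\left(E + 3 q\right) s = \left(-20 + 3 \cdot 1\right) 7 = \left(-20 + 3\right) 7 = \left(-17\right) 7 = -119$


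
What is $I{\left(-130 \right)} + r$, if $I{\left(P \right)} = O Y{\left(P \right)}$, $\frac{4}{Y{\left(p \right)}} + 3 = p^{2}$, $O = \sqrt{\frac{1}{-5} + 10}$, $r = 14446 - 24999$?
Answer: $-10553 + \frac{28 \sqrt{5}}{84485} \approx -10553.0$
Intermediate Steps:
$r = -10553$
$O = \frac{7 \sqrt{5}}{5}$ ($O = \sqrt{- \frac{1}{5} + 10} = \sqrt{\frac{49}{5}} = \frac{7 \sqrt{5}}{5} \approx 3.1305$)
$Y{\left(p \right)} = \frac{4}{-3 + p^{2}}$
$I{\left(P \right)} = \frac{28 \sqrt{5}}{5 \left(-3 + P^{2}\right)}$ ($I{\left(P \right)} = \frac{7 \sqrt{5}}{5} \frac{4}{-3 + P^{2}} = \frac{28 \sqrt{5}}{5 \left(-3 + P^{2}\right)}$)
$I{\left(-130 \right)} + r = \frac{28 \sqrt{5}}{5 \left(-3 + \left(-130\right)^{2}\right)} - 10553 = \frac{28 \sqrt{5}}{5 \left(-3 + 16900\right)} - 10553 = \frac{28 \sqrt{5}}{5 \cdot 16897} - 10553 = \frac{28}{5} \sqrt{5} \cdot \frac{1}{16897} - 10553 = \frac{28 \sqrt{5}}{84485} - 10553 = -10553 + \frac{28 \sqrt{5}}{84485}$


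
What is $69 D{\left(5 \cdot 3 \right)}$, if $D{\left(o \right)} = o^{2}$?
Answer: $15525$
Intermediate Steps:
$69 D{\left(5 \cdot 3 \right)} = 69 \left(5 \cdot 3\right)^{2} = 69 \cdot 15^{2} = 69 \cdot 225 = 15525$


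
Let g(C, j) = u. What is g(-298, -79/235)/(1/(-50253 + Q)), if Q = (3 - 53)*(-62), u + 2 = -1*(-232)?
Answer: -10845190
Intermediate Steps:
u = 230 (u = -2 - 1*(-232) = -2 + 232 = 230)
g(C, j) = 230
Q = 3100 (Q = -50*(-62) = 3100)
g(-298, -79/235)/(1/(-50253 + Q)) = 230/(1/(-50253 + 3100)) = 230/(1/(-47153)) = 230/(-1/47153) = 230*(-47153) = -10845190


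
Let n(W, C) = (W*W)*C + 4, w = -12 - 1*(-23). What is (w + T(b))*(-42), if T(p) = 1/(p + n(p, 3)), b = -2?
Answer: -465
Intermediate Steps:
w = 11 (w = -12 + 23 = 11)
n(W, C) = 4 + C*W² (n(W, C) = W²*C + 4 = C*W² + 4 = 4 + C*W²)
T(p) = 1/(4 + p + 3*p²) (T(p) = 1/(p + (4 + 3*p²)) = 1/(4 + p + 3*p²))
(w + T(b))*(-42) = (11 + 1/(4 - 2 + 3*(-2)²))*(-42) = (11 + 1/(4 - 2 + 3*4))*(-42) = (11 + 1/(4 - 2 + 12))*(-42) = (11 + 1/14)*(-42) = (155/14)*(-42) = -465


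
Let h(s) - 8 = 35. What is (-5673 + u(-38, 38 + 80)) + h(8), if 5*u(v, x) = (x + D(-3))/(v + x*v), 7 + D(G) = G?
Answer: -63647204/11305 ≈ -5630.0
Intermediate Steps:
D(G) = -7 + G
h(s) = 43 (h(s) = 8 + 35 = 43)
u(v, x) = (-10 + x)/(5*(v + v*x)) (u(v, x) = ((x + (-7 - 3))/(v + x*v))/5 = ((x - 10)/(v + v*x))/5 = ((-10 + x)/(v + v*x))/5 = (-10 + x)/(5*(v + v*x)))
(-5673 + u(-38, 38 + 80)) + h(8) = (-5673 + (1/5)*(-10 + (38 + 80))/(-38*(1 + (38 + 80)))) + 43 = (-5673 + (1/5)*(-1/38)*(-10 + 118)/(1 + 118)) + 43 = (-5673 + (1/5)*(-1/38)*108/119) + 43 = (-5673 + (1/5)*(-1/38)*(1/119)*108) + 43 = (-5673 - 54/11305) + 43 = -64133319/11305 + 43 = -63647204/11305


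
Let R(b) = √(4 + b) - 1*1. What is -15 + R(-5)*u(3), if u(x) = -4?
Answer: -11 - 4*I ≈ -11.0 - 4.0*I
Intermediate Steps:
R(b) = -1 + √(4 + b) (R(b) = √(4 + b) - 1 = -1 + √(4 + b))
-15 + R(-5)*u(3) = -15 + (-1 + √(4 - 5))*(-4) = -15 + (-1 + √(-1))*(-4) = -15 + (-1 + I)*(-4) = -15 + (4 - 4*I) = -11 - 4*I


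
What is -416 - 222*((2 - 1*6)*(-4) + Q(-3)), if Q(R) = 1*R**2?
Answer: -5966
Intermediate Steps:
Q(R) = R**2
-416 - 222*((2 - 1*6)*(-4) + Q(-3)) = -416 - 222*((2 - 1*6)*(-4) + (-3)**2) = -416 - 222*((2 - 6)*(-4) + 9) = -416 - 222*(-4*(-4) + 9) = -416 - 222*(16 + 9) = -416 - 222*25 = -416 - 5550 = -5966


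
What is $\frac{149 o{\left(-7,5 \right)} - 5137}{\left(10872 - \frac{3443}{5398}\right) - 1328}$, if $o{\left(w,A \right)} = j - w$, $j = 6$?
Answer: $- \frac{17273600}{51515069} \approx -0.33531$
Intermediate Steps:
$o{\left(w,A \right)} = 6 - w$
$\frac{149 o{\left(-7,5 \right)} - 5137}{\left(10872 - \frac{3443}{5398}\right) - 1328} = \frac{149 \left(6 - -7\right) - 5137}{\left(10872 - \frac{3443}{5398}\right) - 1328} = \frac{149 \left(6 + 7\right) - 5137}{\left(10872 - 3443 \cdot \frac{1}{5398}\right) - 1328} = \frac{149 \cdot 13 - 5137}{\left(10872 - \frac{3443}{5398}\right) - 1328} = \frac{1937 - 5137}{\left(10872 - \frac{3443}{5398}\right) - 1328} = - \frac{3200}{\frac{58683613}{5398} - 1328} = - \frac{3200}{\frac{51515069}{5398}} = \left(-3200\right) \frac{5398}{51515069} = - \frac{17273600}{51515069}$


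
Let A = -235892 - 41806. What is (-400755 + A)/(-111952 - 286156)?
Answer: 678453/398108 ≈ 1.7042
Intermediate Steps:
A = -277698
(-400755 + A)/(-111952 - 286156) = (-400755 - 277698)/(-111952 - 286156) = -678453/(-398108) = -678453*(-1/398108) = 678453/398108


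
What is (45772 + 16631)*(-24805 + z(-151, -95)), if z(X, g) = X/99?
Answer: -4644004786/3 ≈ -1.5480e+9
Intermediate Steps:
z(X, g) = X/99
(45772 + 16631)*(-24805 + z(-151, -95)) = (45772 + 16631)*(-24805 + (1/99)*(-151)) = 62403*(-24805 - 151/99) = 62403*(-2455846/99) = -4644004786/3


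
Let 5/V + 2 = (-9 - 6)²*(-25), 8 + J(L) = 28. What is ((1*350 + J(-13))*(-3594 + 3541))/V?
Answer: 22069094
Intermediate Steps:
J(L) = 20 (J(L) = -8 + 28 = 20)
V = -5/5627 (V = 5/(-2 + (-9 - 6)²*(-25)) = 5/(-2 + (-15)²*(-25)) = 5/(-2 + 225*(-25)) = 5/(-2 - 5625) = 5/(-5627) = 5*(-1/5627) = -5/5627 ≈ -0.00088857)
((1*350 + J(-13))*(-3594 + 3541))/V = ((1*350 + 20)*(-3594 + 3541))/(-5/5627) = ((350 + 20)*(-53))*(-5627/5) = (370*(-53))*(-5627/5) = -19610*(-5627/5) = 22069094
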